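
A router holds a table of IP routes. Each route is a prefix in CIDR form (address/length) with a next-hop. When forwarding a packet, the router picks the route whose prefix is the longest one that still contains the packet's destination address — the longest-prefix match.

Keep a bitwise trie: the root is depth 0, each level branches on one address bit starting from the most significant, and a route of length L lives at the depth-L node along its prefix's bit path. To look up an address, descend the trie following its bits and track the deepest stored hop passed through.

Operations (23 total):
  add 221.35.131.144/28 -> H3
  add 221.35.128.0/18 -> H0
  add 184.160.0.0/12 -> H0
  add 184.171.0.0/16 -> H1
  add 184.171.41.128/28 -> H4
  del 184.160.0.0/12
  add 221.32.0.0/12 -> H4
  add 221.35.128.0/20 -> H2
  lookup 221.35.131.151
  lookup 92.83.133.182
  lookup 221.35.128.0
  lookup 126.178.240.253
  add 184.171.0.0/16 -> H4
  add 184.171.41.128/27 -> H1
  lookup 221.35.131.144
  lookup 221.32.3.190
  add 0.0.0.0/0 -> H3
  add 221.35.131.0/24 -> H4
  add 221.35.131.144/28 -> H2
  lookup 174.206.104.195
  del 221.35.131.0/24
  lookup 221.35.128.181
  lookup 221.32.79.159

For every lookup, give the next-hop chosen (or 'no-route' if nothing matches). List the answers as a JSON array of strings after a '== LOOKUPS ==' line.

Apply in order:
  add 221.35.131.144/28 -> H3 at depth 28
  add 221.35.128.0/18 -> H0 at depth 18
  add 184.160.0.0/12 -> H0 at depth 12
  add 184.171.0.0/16 -> H1 at depth 16
  add 184.171.41.128/28 -> H4 at depth 28
  - 184.160.0.0/12 clear@12
  add 221.32.0.0/12 -> H4 at depth 12
  add 221.35.128.0/20 -> H2 at depth 20
  ? 221.35.131.151  path d0:-→d1:-→d2:-→d3:-→d4:-→d5:-→d6:-→d7:-→d8:-→d9:-→d10:-→d11:-→d12:H4→d13:-→d14:-→d15:-→d16:-→d17:-→d18:H0→d19:-→d20:H2→d21:-→d22:-→d23:-→d24:-→d25:-→d26:-→d27:-→d28:H3  best=H3
  ? 92.83.133.182  path d0:-  best=no-route
  ? 221.35.128.0  path d0:-→d1:-→d2:-→d3:-→d4:-→d5:-→d6:-→d7:-→d8:-→d9:-→d10:-→d11:-→d12:H4→d13:-→d14:-→d15:-→d16:-→d17:-→d18:H0→d19:-→d20:H2→d21:-→d22:-  best=H2
  ? 126.178.240.253  path d0:-  best=no-route
  add 184.171.0.0/16 -> H4 at depth 16
  add 184.171.41.128/27 -> H1 at depth 27
  ? 221.35.131.144  path d0:-→d1:-→d2:-→d3:-→d4:-→d5:-→d6:-→d7:-→d8:-→d9:-→d10:-→d11:-→d12:H4→d13:-→d14:-→d15:-→d16:-→d17:-→d18:H0→d19:-→d20:H2→d21:-→d22:-→d23:-→d24:-→d25:-→d26:-→d27:-→d28:H3  best=H3
  ? 221.32.3.190  path d0:-→d1:-→d2:-→d3:-→d4:-→d5:-→d6:-→d7:-→d8:-→d9:-→d10:-→d11:-→d12:H4→d13:-→d14:-  best=H4
  add 0.0.0.0/0 -> H3 at depth 0
  add 221.35.131.0/24 -> H4 at depth 24
  add 221.35.131.144/28 -> H2 at depth 28
  ? 174.206.104.195  path d0:H3→d1:-→d2:-→d3:-  best=H3
  - 221.35.131.0/24 clear@24
  ? 221.35.128.181  path d0:H3→d1:-→d2:-→d3:-→d4:-→d5:-→d6:-→d7:-→d8:-→d9:-→d10:-→d11:-→d12:H4→d13:-→d14:-→d15:-→d16:-→d17:-→d18:H0→d19:-→d20:H2→d21:-→d22:-  best=H2
  ? 221.32.79.159  path d0:H3→d1:-→d2:-→d3:-→d4:-→d5:-→d6:-→d7:-→d8:-→d9:-→d10:-→d11:-→d12:H4→d13:-→d14:-  best=H4

== LOOKUPS ==
["H3","no-route","H2","no-route","H3","H4","H3","H2","H4"]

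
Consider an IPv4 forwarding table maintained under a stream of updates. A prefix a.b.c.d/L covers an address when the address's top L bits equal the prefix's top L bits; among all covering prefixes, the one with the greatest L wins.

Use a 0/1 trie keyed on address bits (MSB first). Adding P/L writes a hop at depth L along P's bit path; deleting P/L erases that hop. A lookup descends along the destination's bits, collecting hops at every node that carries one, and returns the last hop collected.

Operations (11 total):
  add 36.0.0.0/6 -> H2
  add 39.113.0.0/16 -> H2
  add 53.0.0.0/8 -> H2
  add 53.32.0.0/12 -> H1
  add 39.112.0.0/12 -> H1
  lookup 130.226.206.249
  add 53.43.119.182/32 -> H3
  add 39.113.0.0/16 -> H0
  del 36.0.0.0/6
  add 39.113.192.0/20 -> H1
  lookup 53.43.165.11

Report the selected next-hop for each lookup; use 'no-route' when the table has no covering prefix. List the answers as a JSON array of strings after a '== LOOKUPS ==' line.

Apply in order:
  add 36.0.0.0/6 -> H2 at depth 6
  add 39.113.0.0/16 -> H2 at depth 16
  add 53.0.0.0/8 -> H2 at depth 8
  add 53.32.0.0/12 -> H1 at depth 12
  add 39.112.0.0/12 -> H1 at depth 12
  lookup 130.226.206.249: bits ε walk d0:- -> no-route
  add 53.43.119.182/32 -> H3 at depth 32
  add 39.113.0.0/16 -> H0 at depth 16
  - 36.0.0.0/6 clear@6
  add 39.113.192.0/20 -> H1 at depth 20
  lookup 53.43.165.11: bits 0011010100101011 walk d0:-→d1:-→d2:-→d3:-→d4:-→d5:-→d6:-→d7:-→d8:H2→d9:-→d10:-→d11:-→d12:H1→d13:-→d14:-→d15:-→d16:- -> H1

== LOOKUPS ==
["no-route","H1"]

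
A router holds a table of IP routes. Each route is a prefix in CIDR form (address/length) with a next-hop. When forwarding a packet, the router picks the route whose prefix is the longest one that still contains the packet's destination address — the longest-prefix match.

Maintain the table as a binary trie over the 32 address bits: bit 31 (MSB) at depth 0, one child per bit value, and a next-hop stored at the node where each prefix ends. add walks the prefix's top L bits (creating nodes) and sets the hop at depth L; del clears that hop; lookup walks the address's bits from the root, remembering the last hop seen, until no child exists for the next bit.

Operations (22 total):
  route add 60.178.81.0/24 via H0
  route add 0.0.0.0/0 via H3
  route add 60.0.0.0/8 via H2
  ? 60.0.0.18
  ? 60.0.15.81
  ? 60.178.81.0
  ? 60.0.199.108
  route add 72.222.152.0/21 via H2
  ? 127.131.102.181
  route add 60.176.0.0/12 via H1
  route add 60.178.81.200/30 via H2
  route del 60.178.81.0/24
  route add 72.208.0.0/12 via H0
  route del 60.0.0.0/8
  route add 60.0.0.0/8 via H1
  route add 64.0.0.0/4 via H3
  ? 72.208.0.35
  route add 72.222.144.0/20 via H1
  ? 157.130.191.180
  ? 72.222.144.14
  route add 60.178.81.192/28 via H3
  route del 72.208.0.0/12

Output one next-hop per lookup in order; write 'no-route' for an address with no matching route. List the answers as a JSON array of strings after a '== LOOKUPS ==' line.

Trace:
  + 60.178.81.0/24 (H0) depth=24
  + 0.0.0.0/0 (H3) depth=0
  + 60.0.0.0/8 (H2) depth=8
  lookup 60.0.0.18: bits 00111100 walk d0:H3→d1:-→d2:-→d3:-→d4:-→d5:-→d6:-→d7:-→d8:H2 -> H2
  lookup 60.0.15.81: bits 00111100 walk d0:H3→d1:-→d2:-→d3:-→d4:-→d5:-→d6:-→d7:-→d8:H2 -> H2
  lookup 60.178.81.0: bits 001111001011001001010001 walk d0:H3→d1:-→d2:-→d3:-→d4:-→d5:-→d6:-→d7:-→d8:H2→d9:-→d10:-→d11:-→d12:-→d13:-→d14:-→d15:-→d16:-→d17:-→d18:-→d19:-→d20:-→d21:-→d22:-→d23:-→d24:H0 -> H0
  lookup 60.0.199.108: bits 00111100 walk d0:H3→d1:-→d2:-→d3:-→d4:-→d5:-→d6:-→d7:-→d8:H2 -> H2
  + 72.222.152.0/21 (H2) depth=21
  lookup 127.131.102.181: bits 01 walk d0:H3→d1:-→d2:- -> H3
  + 60.176.0.0/12 (H1) depth=12
  + 60.178.81.200/30 (H2) depth=30
  del 60.178.81.0/24 (clear depth 24)
  + 72.208.0.0/12 (H0) depth=12
  del 60.0.0.0/8 (clear depth 8)
  + 60.0.0.0/8 (H1) depth=8
  + 64.0.0.0/4 (H3) depth=4
  lookup 72.208.0.35: bits 010010001101 walk d0:H3→d1:-→d2:-→d3:-→d4:H3→d5:-→d6:-→d7:-→d8:-→d9:-→d10:-→d11:-→d12:H0 -> H0
  + 72.222.144.0/20 (H1) depth=20
  lookup 157.130.191.180: bits ε walk d0:H3 -> H3
  lookup 72.222.144.14: bits 01001000110111101001 walk d0:H3→d1:-→d2:-→d3:-→d4:H3→d5:-→d6:-→d7:-→d8:-→d9:-→d10:-→d11:-→d12:H0→d13:-→d14:-→d15:-→d16:-→d17:-→d18:-→d19:-→d20:H1 -> H1
  + 60.178.81.192/28 (H3) depth=28
  del 72.208.0.0/12 (clear depth 12)

== LOOKUPS ==
["H2","H2","H0","H2","H3","H0","H3","H1"]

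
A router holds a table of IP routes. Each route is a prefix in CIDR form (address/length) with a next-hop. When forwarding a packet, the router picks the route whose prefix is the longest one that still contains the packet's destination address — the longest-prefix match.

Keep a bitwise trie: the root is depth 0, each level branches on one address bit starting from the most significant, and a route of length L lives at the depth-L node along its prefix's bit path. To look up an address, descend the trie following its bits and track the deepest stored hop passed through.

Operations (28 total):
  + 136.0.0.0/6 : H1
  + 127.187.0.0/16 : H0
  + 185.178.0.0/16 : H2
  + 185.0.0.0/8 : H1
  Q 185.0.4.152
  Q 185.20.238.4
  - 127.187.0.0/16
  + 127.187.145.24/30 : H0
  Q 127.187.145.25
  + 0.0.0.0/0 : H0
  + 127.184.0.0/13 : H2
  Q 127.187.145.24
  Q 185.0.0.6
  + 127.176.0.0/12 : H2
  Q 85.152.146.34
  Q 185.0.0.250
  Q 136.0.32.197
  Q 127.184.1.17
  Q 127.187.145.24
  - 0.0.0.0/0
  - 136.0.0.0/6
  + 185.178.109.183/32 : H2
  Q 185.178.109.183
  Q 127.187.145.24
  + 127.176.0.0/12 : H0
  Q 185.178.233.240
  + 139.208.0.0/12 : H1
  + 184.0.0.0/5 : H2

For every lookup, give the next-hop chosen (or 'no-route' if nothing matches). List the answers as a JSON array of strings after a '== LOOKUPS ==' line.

Trace:
  add 136.0.0.0/6 -> H1 at depth 6
  add 127.187.0.0/16 -> H0 at depth 16
  add 185.178.0.0/16 -> H2 at depth 16
  add 185.0.0.0/8 -> H1 at depth 8
  ? 185.0.4.152  path d0:-→d1:-→d2:-→d3:-→d4:-→d5:-→d6:-→d7:-→d8:H1  best=H1
  ? 185.20.238.4  path d0:-→d1:-→d2:-→d3:-→d4:-→d5:-→d6:-→d7:-→d8:H1  best=H1
  del 127.187.0.0/16 (clear depth 16)
  add 127.187.145.24/30 -> H0 at depth 30
  ? 127.187.145.25  path d0:-→d1:-→d2:-→d3:-→d4:-→d5:-→d6:-→d7:-→d8:-→d9:-→d10:-→d11:-→d12:-→d13:-→d14:-→d15:-→d16:-→d17:-→d18:-→d19:-→d20:-→d21:-→d22:-→d23:-→d24:-→d25:-→d26:-→d27:-→d28:-→d29:-→d30:H0  best=H0
  add 0.0.0.0/0 -> H0 at depth 0
  add 127.184.0.0/13 -> H2 at depth 13
  ? 127.187.145.24  path d0:H0→d1:-→d2:-→d3:-→d4:-→d5:-→d6:-→d7:-→d8:-→d9:-→d10:-→d11:-→d12:-→d13:H2→d14:-→d15:-→d16:-→d17:-→d18:-→d19:-→d20:-→d21:-→d22:-→d23:-→d24:-→d25:-→d26:-→d27:-→d28:-→d29:-→d30:H0  best=H0
  ? 185.0.0.6  path d0:H0→d1:-→d2:-→d3:-→d4:-→d5:-→d6:-→d7:-→d8:H1  best=H1
  add 127.176.0.0/12 -> H2 at depth 12
  ? 85.152.146.34  path d0:H0→d1:-→d2:-  best=H0
  ? 185.0.0.250  path d0:H0→d1:-→d2:-→d3:-→d4:-→d5:-→d6:-→d7:-→d8:H1  best=H1
  ? 136.0.32.197  path d0:H0→d1:-→d2:-→d3:-→d4:-→d5:-→d6:H1  best=H1
  ? 127.184.1.17  path d0:H0→d1:-→d2:-→d3:-→d4:-→d5:-→d6:-→d7:-→d8:-→d9:-→d10:-→d11:-→d12:H2→d13:H2→d14:-  best=H2
  ? 127.187.145.24  path d0:H0→d1:-→d2:-→d3:-→d4:-→d5:-→d6:-→d7:-→d8:-→d9:-→d10:-→d11:-→d12:H2→d13:H2→d14:-→d15:-→d16:-→d17:-→d18:-→d19:-→d20:-→d21:-→d22:-→d23:-→d24:-→d25:-→d26:-→d27:-→d28:-→d29:-→d30:H0  best=H0
  del 0.0.0.0/0 (clear depth 0)
  del 136.0.0.0/6 (clear depth 6)
  add 185.178.109.183/32 -> H2 at depth 32
  ? 185.178.109.183  path d0:-→d1:-→d2:-→d3:-→d4:-→d5:-→d6:-→d7:-→d8:H1→d9:-→d10:-→d11:-→d12:-→d13:-→d14:-→d15:-→d16:H2→d17:-→d18:-→d19:-→d20:-→d21:-→d22:-→d23:-→d24:-→d25:-→d26:-→d27:-→d28:-→d29:-→d30:-→d31:-→d32:H2  best=H2
  ? 127.187.145.24  path d0:-→d1:-→d2:-→d3:-→d4:-→d5:-→d6:-→d7:-→d8:-→d9:-→d10:-→d11:-→d12:H2→d13:H2→d14:-→d15:-→d16:-→d17:-→d18:-→d19:-→d20:-→d21:-→d22:-→d23:-→d24:-→d25:-→d26:-→d27:-→d28:-→d29:-→d30:H0  best=H0
  add 127.176.0.0/12 -> H0 at depth 12
  ? 185.178.233.240  path d0:-→d1:-→d2:-→d3:-→d4:-→d5:-→d6:-→d7:-→d8:H1→d9:-→d10:-→d11:-→d12:-→d13:-→d14:-→d15:-→d16:H2  best=H2
  add 139.208.0.0/12 -> H1 at depth 12
  add 184.0.0.0/5 -> H2 at depth 5

== LOOKUPS ==
["H1","H1","H0","H0","H1","H0","H1","H1","H2","H0","H2","H0","H2"]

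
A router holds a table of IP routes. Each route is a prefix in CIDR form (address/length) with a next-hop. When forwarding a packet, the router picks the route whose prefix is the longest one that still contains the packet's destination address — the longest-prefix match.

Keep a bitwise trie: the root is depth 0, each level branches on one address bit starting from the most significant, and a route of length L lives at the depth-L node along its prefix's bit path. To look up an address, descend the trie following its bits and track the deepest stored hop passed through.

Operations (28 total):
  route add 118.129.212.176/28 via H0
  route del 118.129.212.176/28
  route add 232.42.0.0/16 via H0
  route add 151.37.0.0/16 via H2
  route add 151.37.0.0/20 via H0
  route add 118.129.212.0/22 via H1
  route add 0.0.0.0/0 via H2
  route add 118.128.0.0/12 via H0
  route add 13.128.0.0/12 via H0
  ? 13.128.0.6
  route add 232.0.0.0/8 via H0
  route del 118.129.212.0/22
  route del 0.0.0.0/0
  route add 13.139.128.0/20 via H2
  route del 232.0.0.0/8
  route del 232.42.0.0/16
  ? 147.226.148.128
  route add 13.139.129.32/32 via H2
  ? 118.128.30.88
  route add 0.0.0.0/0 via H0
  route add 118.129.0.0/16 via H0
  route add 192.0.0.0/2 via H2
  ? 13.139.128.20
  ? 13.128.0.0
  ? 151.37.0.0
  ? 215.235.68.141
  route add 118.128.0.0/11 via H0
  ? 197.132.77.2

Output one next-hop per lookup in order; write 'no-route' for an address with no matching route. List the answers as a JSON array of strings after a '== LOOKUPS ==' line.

Trace:
  + 118.129.212.176/28 (H0) depth=28
  - 118.129.212.176/28 clear@28
  + 232.42.0.0/16 (H0) depth=16
  + 151.37.0.0/16 (H2) depth=16
  + 151.37.0.0/20 (H0) depth=20
  + 118.129.212.0/22 (H1) depth=22
  + 0.0.0.0/0 (H2) depth=0
  + 118.128.0.0/12 (H0) depth=12
  + 13.128.0.0/12 (H0) depth=12
  Q 13.128.0.6: descend 000011011000 ; hops seen [H2,H0] ; pick H0
  + 232.0.0.0/8 (H0) depth=8
  - 118.129.212.0/22 clear@22
  - 0.0.0.0/0 clear@0
  + 13.139.128.0/20 (H2) depth=20
  - 232.0.0.0/8 clear@8
  - 232.42.0.0/16 clear@16
  Q 147.226.148.128: descend 10010 ; hops seen [∅] ; pick no-route
  + 13.139.129.32/32 (H2) depth=32
  Q 118.128.30.88: descend 011101101000000 ; hops seen [H0] ; pick H0
  + 0.0.0.0/0 (H0) depth=0
  + 118.129.0.0/16 (H0) depth=16
  + 192.0.0.0/2 (H2) depth=2
  Q 13.139.128.20: descend 00001101100010111000000 ; hops seen [H0,H0,H2] ; pick H2
  Q 13.128.0.0: descend 000011011000 ; hops seen [H0,H0] ; pick H0
  Q 151.37.0.0: descend 10010111001001010000 ; hops seen [H0,H2,H0] ; pick H0
  Q 215.235.68.141: descend 11 ; hops seen [H0,H2] ; pick H2
  + 118.128.0.0/11 (H0) depth=11
  Q 197.132.77.2: descend 11 ; hops seen [H0,H2] ; pick H2

== LOOKUPS ==
["H0","no-route","H0","H2","H0","H0","H2","H2"]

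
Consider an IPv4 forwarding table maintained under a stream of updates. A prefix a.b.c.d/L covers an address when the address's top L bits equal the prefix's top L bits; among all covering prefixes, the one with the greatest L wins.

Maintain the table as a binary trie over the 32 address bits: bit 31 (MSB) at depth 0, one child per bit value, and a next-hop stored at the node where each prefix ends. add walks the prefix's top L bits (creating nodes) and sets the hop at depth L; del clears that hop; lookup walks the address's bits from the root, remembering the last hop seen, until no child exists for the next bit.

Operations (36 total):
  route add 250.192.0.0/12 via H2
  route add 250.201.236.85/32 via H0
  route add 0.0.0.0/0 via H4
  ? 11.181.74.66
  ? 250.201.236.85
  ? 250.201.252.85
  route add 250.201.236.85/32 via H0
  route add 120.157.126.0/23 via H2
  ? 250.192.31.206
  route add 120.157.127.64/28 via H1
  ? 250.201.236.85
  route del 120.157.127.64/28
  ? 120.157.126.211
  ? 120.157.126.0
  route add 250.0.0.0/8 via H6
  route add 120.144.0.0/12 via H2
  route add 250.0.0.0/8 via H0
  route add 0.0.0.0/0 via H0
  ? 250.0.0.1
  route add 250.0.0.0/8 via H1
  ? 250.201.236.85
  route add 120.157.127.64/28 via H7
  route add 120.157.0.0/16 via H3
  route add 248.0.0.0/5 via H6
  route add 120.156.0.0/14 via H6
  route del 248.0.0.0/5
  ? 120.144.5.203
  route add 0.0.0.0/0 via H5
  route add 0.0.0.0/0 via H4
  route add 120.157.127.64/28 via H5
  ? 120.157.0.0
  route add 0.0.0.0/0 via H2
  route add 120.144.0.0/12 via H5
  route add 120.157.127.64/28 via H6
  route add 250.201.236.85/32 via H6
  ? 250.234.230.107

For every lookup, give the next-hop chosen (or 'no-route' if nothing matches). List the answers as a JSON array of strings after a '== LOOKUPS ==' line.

Trace:
  + 250.192.0.0/12 (H2) depth=12
  + 250.201.236.85/32 (H0) depth=32
  + 0.0.0.0/0 (H4) depth=0
  lookup 11.181.74.66: bits ε walk d0:H4 -> H4
  lookup 250.201.236.85: bits 11111010110010011110110001010101 walk d0:H4→d1:-→d2:-→d3:-→d4:-→d5:-→d6:-→d7:-→d8:-→d9:-→d10:-→d11:-→d12:H2→d13:-→d14:-→d15:-→d16:-→d17:-→d18:-→d19:-→d20:-→d21:-→d22:-→d23:-→d24:-→d25:-→d26:-→d27:-→d28:-→d29:-→d30:-→d31:-→d32:H0 -> H0
  lookup 250.201.252.85: bits 1111101011001001111 walk d0:H4→d1:-→d2:-→d3:-→d4:-→d5:-→d6:-→d7:-→d8:-→d9:-→d10:-→d11:-→d12:H2→d13:-→d14:-→d15:-→d16:-→d17:-→d18:-→d19:- -> H2
  + 250.201.236.85/32 (H0) depth=32
  + 120.157.126.0/23 (H2) depth=23
  lookup 250.192.31.206: bits 111110101100 walk d0:H4→d1:-→d2:-→d3:-→d4:-→d5:-→d6:-→d7:-→d8:-→d9:-→d10:-→d11:-→d12:H2 -> H2
  + 120.157.127.64/28 (H1) depth=28
  lookup 250.201.236.85: bits 11111010110010011110110001010101 walk d0:H4→d1:-→d2:-→d3:-→d4:-→d5:-→d6:-→d7:-→d8:-→d9:-→d10:-→d11:-→d12:H2→d13:-→d14:-→d15:-→d16:-→d17:-→d18:-→d19:-→d20:-→d21:-→d22:-→d23:-→d24:-→d25:-→d26:-→d27:-→d28:-→d29:-→d30:-→d31:-→d32:H0 -> H0
  - 120.157.127.64/28 clear@28
  lookup 120.157.126.211: bits 01111000100111010111111 walk d0:H4→d1:-→d2:-→d3:-→d4:-→d5:-→d6:-→d7:-→d8:-→d9:-→d10:-→d11:-→d12:-→d13:-→d14:-→d15:-→d16:-→d17:-→d18:-→d19:-→d20:-→d21:-→d22:-→d23:H2 -> H2
  lookup 120.157.126.0: bits 01111000100111010111111 walk d0:H4→d1:-→d2:-→d3:-→d4:-→d5:-→d6:-→d7:-→d8:-→d9:-→d10:-→d11:-→d12:-→d13:-→d14:-→d15:-→d16:-→d17:-→d18:-→d19:-→d20:-→d21:-→d22:-→d23:H2 -> H2
  + 250.0.0.0/8 (H6) depth=8
  + 120.144.0.0/12 (H2) depth=12
  + 250.0.0.0/8 (H0) depth=8
  + 0.0.0.0/0 (H0) depth=0
  lookup 250.0.0.1: bits 11111010 walk d0:H0→d1:-→d2:-→d3:-→d4:-→d5:-→d6:-→d7:-→d8:H0 -> H0
  + 250.0.0.0/8 (H1) depth=8
  lookup 250.201.236.85: bits 11111010110010011110110001010101 walk d0:H0→d1:-→d2:-→d3:-→d4:-→d5:-→d6:-→d7:-→d8:H1→d9:-→d10:-→d11:-→d12:H2→d13:-→d14:-→d15:-→d16:-→d17:-→d18:-→d19:-→d20:-→d21:-→d22:-→d23:-→d24:-→d25:-→d26:-→d27:-→d28:-→d29:-→d30:-→d31:-→d32:H0 -> H0
  + 120.157.127.64/28 (H7) depth=28
  + 120.157.0.0/16 (H3) depth=16
  + 248.0.0.0/5 (H6) depth=5
  + 120.156.0.0/14 (H6) depth=14
  - 248.0.0.0/5 clear@5
  lookup 120.144.5.203: bits 011110001001 walk d0:H0→d1:-→d2:-→d3:-→d4:-→d5:-→d6:-→d7:-→d8:-→d9:-→d10:-→d11:-→d12:H2 -> H2
  + 0.0.0.0/0 (H5) depth=0
  + 0.0.0.0/0 (H4) depth=0
  + 120.157.127.64/28 (H5) depth=28
  lookup 120.157.0.0: bits 01111000100111010 walk d0:H4→d1:-→d2:-→d3:-→d4:-→d5:-→d6:-→d7:-→d8:-→d9:-→d10:-→d11:-→d12:H2→d13:-→d14:H6→d15:-→d16:H3→d17:- -> H3
  + 0.0.0.0/0 (H2) depth=0
  + 120.144.0.0/12 (H5) depth=12
  + 120.157.127.64/28 (H6) depth=28
  + 250.201.236.85/32 (H6) depth=32
  lookup 250.234.230.107: bits 1111101011 walk d0:H2→d1:-→d2:-→d3:-→d4:-→d5:-→d6:-→d7:-→d8:H1→d9:-→d10:- -> H1

== LOOKUPS ==
["H4","H0","H2","H2","H0","H2","H2","H0","H0","H2","H3","H1"]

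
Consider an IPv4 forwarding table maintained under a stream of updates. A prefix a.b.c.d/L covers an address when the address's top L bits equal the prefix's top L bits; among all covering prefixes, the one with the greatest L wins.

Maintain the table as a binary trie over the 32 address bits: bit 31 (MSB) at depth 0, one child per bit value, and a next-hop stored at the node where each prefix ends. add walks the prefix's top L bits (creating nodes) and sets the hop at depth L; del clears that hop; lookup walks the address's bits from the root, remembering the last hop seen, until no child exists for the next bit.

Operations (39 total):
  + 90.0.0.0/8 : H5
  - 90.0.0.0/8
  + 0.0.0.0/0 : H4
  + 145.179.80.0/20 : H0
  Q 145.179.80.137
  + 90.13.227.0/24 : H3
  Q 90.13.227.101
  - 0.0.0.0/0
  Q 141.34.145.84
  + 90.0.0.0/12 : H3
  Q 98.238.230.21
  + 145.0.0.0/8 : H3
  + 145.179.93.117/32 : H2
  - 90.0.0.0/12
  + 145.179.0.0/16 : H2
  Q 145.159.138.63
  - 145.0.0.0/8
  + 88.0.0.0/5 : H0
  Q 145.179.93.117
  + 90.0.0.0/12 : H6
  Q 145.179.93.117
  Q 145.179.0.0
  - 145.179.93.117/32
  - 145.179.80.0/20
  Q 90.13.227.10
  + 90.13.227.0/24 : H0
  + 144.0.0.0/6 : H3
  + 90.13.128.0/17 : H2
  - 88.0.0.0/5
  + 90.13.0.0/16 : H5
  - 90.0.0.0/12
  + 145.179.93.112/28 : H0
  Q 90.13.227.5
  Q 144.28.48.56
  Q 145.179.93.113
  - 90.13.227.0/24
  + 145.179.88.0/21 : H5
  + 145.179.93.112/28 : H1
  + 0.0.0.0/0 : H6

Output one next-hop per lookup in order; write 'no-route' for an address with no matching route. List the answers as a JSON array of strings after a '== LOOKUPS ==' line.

Apply in order:
  + 90.0.0.0/8 (H5) depth=8
  del 90.0.0.0/8 (clear depth 8)
  + 0.0.0.0/0 (H4) depth=0
  + 145.179.80.0/20 (H0) depth=20
  ? 145.179.80.137  path d0:H4→d1:-→d2:-→d3:-→d4:-→d5:-→d6:-→d7:-→d8:-→d9:-→d10:-→d11:-→d12:-→d13:-→d14:-→d15:-→d16:-→d17:-→d18:-→d19:-→d20:H0  best=H0
  + 90.13.227.0/24 (H3) depth=24
  ? 90.13.227.101  path d0:H4→d1:-→d2:-→d3:-→d4:-→d5:-→d6:-→d7:-→d8:-→d9:-→d10:-→d11:-→d12:-→d13:-→d14:-→d15:-→d16:-→d17:-→d18:-→d19:-→d20:-→d21:-→d22:-→d23:-→d24:H3  best=H3
  del 0.0.0.0/0 (clear depth 0)
  ? 141.34.145.84  path d0:-→d1:-→d2:-→d3:-  best=no-route
  + 90.0.0.0/12 (H3) depth=12
  ? 98.238.230.21  path d0:-→d1:-→d2:-  best=no-route
  + 145.0.0.0/8 (H3) depth=8
  + 145.179.93.117/32 (H2) depth=32
  del 90.0.0.0/12 (clear depth 12)
  + 145.179.0.0/16 (H2) depth=16
  ? 145.159.138.63  path d0:-→d1:-→d2:-→d3:-→d4:-→d5:-→d6:-→d7:-→d8:H3→d9:-→d10:-  best=H3
  del 145.0.0.0/8 (clear depth 8)
  + 88.0.0.0/5 (H0) depth=5
  ? 145.179.93.117  path d0:-→d1:-→d2:-→d3:-→d4:-→d5:-→d6:-→d7:-→d8:-→d9:-→d10:-→d11:-→d12:-→d13:-→d14:-→d15:-→d16:H2→d17:-→d18:-→d19:-→d20:H0→d21:-→d22:-→d23:-→d24:-→d25:-→d26:-→d27:-→d28:-→d29:-→d30:-→d31:-→d32:H2  best=H2
  + 90.0.0.0/12 (H6) depth=12
  ? 145.179.93.117  path d0:-→d1:-→d2:-→d3:-→d4:-→d5:-→d6:-→d7:-→d8:-→d9:-→d10:-→d11:-→d12:-→d13:-→d14:-→d15:-→d16:H2→d17:-→d18:-→d19:-→d20:H0→d21:-→d22:-→d23:-→d24:-→d25:-→d26:-→d27:-→d28:-→d29:-→d30:-→d31:-→d32:H2  best=H2
  ? 145.179.0.0  path d0:-→d1:-→d2:-→d3:-→d4:-→d5:-→d6:-→d7:-→d8:-→d9:-→d10:-→d11:-→d12:-→d13:-→d14:-→d15:-→d16:H2→d17:-  best=H2
  del 145.179.93.117/32 (clear depth 32)
  del 145.179.80.0/20 (clear depth 20)
  ? 90.13.227.10  path d0:-→d1:-→d2:-→d3:-→d4:-→d5:H0→d6:-→d7:-→d8:-→d9:-→d10:-→d11:-→d12:H6→d13:-→d14:-→d15:-→d16:-→d17:-→d18:-→d19:-→d20:-→d21:-→d22:-→d23:-→d24:H3  best=H3
  + 90.13.227.0/24 (H0) depth=24
  + 144.0.0.0/6 (H3) depth=6
  + 90.13.128.0/17 (H2) depth=17
  del 88.0.0.0/5 (clear depth 5)
  + 90.13.0.0/16 (H5) depth=16
  del 90.0.0.0/12 (clear depth 12)
  + 145.179.93.112/28 (H0) depth=28
  ? 90.13.227.5  path d0:-→d1:-→d2:-→d3:-→d4:-→d5:-→d6:-→d7:-→d8:-→d9:-→d10:-→d11:-→d12:-→d13:-→d14:-→d15:-→d16:H5→d17:H2→d18:-→d19:-→d20:-→d21:-→d22:-→d23:-→d24:H0  best=H0
  ? 144.28.48.56  path d0:-→d1:-→d2:-→d3:-→d4:-→d5:-→d6:H3→d7:-  best=H3
  ? 145.179.93.113  path d0:-→d1:-→d2:-→d3:-→d4:-→d5:-→d6:H3→d7:-→d8:-→d9:-→d10:-→d11:-→d12:-→d13:-→d14:-→d15:-→d16:H2→d17:-→d18:-→d19:-→d20:-→d21:-→d22:-→d23:-→d24:-→d25:-→d26:-→d27:-→d28:H0→d29:-  best=H0
  del 90.13.227.0/24 (clear depth 24)
  + 145.179.88.0/21 (H5) depth=21
  + 145.179.93.112/28 (H1) depth=28
  + 0.0.0.0/0 (H6) depth=0

== LOOKUPS ==
["H0","H3","no-route","no-route","H3","H2","H2","H2","H3","H0","H3","H0"]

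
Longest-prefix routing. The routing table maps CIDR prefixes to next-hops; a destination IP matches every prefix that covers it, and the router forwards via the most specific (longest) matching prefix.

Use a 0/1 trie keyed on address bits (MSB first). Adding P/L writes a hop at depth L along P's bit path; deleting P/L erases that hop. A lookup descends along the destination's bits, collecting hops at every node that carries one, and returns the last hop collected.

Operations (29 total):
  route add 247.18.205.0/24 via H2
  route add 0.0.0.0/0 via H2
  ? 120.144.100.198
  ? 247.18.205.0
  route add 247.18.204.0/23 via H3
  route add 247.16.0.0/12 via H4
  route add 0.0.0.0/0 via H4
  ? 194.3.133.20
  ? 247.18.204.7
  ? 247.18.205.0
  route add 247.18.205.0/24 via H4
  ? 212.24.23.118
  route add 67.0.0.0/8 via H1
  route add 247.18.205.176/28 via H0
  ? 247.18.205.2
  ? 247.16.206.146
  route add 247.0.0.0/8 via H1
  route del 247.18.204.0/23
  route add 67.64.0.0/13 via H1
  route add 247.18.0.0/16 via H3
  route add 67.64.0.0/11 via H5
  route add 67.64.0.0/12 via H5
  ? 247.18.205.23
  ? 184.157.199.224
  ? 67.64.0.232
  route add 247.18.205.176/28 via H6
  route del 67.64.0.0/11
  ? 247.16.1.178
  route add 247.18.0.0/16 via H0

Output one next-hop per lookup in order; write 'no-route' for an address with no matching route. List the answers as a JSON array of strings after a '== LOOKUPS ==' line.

Process each operation:
  add 247.18.205.0/24 -> H2 at depth 24
  add 0.0.0.0/0 -> H2 at depth 0
  lookup 120.144.100.198: bits ε walk d0:H2 -> H2
  lookup 247.18.205.0: bits 111101110001001011001101 walk d0:H2→d1:-→d2:-→d3:-→d4:-→d5:-→d6:-→d7:-→d8:-→d9:-→d10:-→d11:-→d12:-→d13:-→d14:-→d15:-→d16:-→d17:-→d18:-→d19:-→d20:-→d21:-→d22:-→d23:-→d24:H2 -> H2
  add 247.18.204.0/23 -> H3 at depth 23
  add 247.16.0.0/12 -> H4 at depth 12
  add 0.0.0.0/0 -> H4 at depth 0
  lookup 194.3.133.20: bits 11 walk d0:H4→d1:-→d2:- -> H4
  lookup 247.18.204.7: bits 11110111000100101100110 walk d0:H4→d1:-→d2:-→d3:-→d4:-→d5:-→d6:-→d7:-→d8:-→d9:-→d10:-→d11:-→d12:H4→d13:-→d14:-→d15:-→d16:-→d17:-→d18:-→d19:-→d20:-→d21:-→d22:-→d23:H3 -> H3
  lookup 247.18.205.0: bits 111101110001001011001101 walk d0:H4→d1:-→d2:-→d3:-→d4:-→d5:-→d6:-→d7:-→d8:-→d9:-→d10:-→d11:-→d12:H4→d13:-→d14:-→d15:-→d16:-→d17:-→d18:-→d19:-→d20:-→d21:-→d22:-→d23:H3→d24:H2 -> H2
  add 247.18.205.0/24 -> H4 at depth 24
  lookup 212.24.23.118: bits 11 walk d0:H4→d1:-→d2:- -> H4
  add 67.0.0.0/8 -> H1 at depth 8
  add 247.18.205.176/28 -> H0 at depth 28
  lookup 247.18.205.2: bits 111101110001001011001101 walk d0:H4→d1:-→d2:-→d3:-→d4:-→d5:-→d6:-→d7:-→d8:-→d9:-→d10:-→d11:-→d12:H4→d13:-→d14:-→d15:-→d16:-→d17:-→d18:-→d19:-→d20:-→d21:-→d22:-→d23:H3→d24:H4 -> H4
  lookup 247.16.206.146: bits 11110111000100 walk d0:H4→d1:-→d2:-→d3:-→d4:-→d5:-→d6:-→d7:-→d8:-→d9:-→d10:-→d11:-→d12:H4→d13:-→d14:- -> H4
  add 247.0.0.0/8 -> H1 at depth 8
  - 247.18.204.0/23 clear@23
  add 67.64.0.0/13 -> H1 at depth 13
  add 247.18.0.0/16 -> H3 at depth 16
  add 67.64.0.0/11 -> H5 at depth 11
  add 67.64.0.0/12 -> H5 at depth 12
  lookup 247.18.205.23: bits 111101110001001011001101 walk d0:H4→d1:-→d2:-→d3:-→d4:-→d5:-→d6:-→d7:-→d8:H1→d9:-→d10:-→d11:-→d12:H4→d13:-→d14:-→d15:-→d16:H3→d17:-→d18:-→d19:-→d20:-→d21:-→d22:-→d23:-→d24:H4 -> H4
  lookup 184.157.199.224: bits 1 walk d0:H4→d1:- -> H4
  lookup 67.64.0.232: bits 0100001101000 walk d0:H4→d1:-→d2:-→d3:-→d4:-→d5:-→d6:-→d7:-→d8:H1→d9:-→d10:-→d11:H5→d12:H5→d13:H1 -> H1
  add 247.18.205.176/28 -> H6 at depth 28
  - 67.64.0.0/11 clear@11
  lookup 247.16.1.178: bits 11110111000100 walk d0:H4→d1:-→d2:-→d3:-→d4:-→d5:-→d6:-→d7:-→d8:H1→d9:-→d10:-→d11:-→d12:H4→d13:-→d14:- -> H4
  add 247.18.0.0/16 -> H0 at depth 16

== LOOKUPS ==
["H2","H2","H4","H3","H2","H4","H4","H4","H4","H4","H1","H4"]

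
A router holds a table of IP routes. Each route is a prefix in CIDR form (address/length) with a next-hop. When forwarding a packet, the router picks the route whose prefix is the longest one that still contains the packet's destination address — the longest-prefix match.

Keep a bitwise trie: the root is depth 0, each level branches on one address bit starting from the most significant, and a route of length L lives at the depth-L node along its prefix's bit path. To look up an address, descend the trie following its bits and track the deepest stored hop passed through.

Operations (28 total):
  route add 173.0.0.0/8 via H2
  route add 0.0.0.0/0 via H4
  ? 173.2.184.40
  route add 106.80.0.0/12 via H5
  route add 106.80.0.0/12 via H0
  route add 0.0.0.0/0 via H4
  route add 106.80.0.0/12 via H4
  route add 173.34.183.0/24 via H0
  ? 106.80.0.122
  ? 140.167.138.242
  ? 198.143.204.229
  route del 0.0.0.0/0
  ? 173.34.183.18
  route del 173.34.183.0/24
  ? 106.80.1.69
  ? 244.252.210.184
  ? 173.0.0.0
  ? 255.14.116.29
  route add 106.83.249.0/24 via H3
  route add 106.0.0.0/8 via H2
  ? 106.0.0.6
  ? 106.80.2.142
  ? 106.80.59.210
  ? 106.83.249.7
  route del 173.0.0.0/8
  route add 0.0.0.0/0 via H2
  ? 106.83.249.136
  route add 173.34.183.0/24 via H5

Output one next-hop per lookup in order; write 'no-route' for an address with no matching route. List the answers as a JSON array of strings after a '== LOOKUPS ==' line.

Process each operation:
  add 173.0.0.0/8 -> H2 at depth 8
  add 0.0.0.0/0 -> H4 at depth 0
  Q 173.2.184.40: descend 10101101 ; hops seen [H4,H2] ; pick H2
  add 106.80.0.0/12 -> H5 at depth 12
  add 106.80.0.0/12 -> H0 at depth 12
  add 0.0.0.0/0 -> H4 at depth 0
  add 106.80.0.0/12 -> H4 at depth 12
  add 173.34.183.0/24 -> H0 at depth 24
  Q 106.80.0.122: descend 011010100101 ; hops seen [H4,H4] ; pick H4
  Q 140.167.138.242: descend 10 ; hops seen [H4] ; pick H4
  Q 198.143.204.229: descend 1 ; hops seen [H4] ; pick H4
  - 0.0.0.0/0 clear@0
  Q 173.34.183.18: descend 101011010010001010110111 ; hops seen [H2,H0] ; pick H0
  - 173.34.183.0/24 clear@24
  Q 106.80.1.69: descend 011010100101 ; hops seen [H4] ; pick H4
  Q 244.252.210.184: descend 1 ; hops seen [∅] ; pick no-route
  Q 173.0.0.0: descend 1010110100 ; hops seen [H2] ; pick H2
  Q 255.14.116.29: descend 1 ; hops seen [∅] ; pick no-route
  add 106.83.249.0/24 -> H3 at depth 24
  add 106.0.0.0/8 -> H2 at depth 8
  Q 106.0.0.6: descend 011010100 ; hops seen [H2] ; pick H2
  Q 106.80.2.142: descend 01101010010100 ; hops seen [H2,H4] ; pick H4
  Q 106.80.59.210: descend 01101010010100 ; hops seen [H2,H4] ; pick H4
  Q 106.83.249.7: descend 011010100101001111111001 ; hops seen [H2,H4,H3] ; pick H3
  - 173.0.0.0/8 clear@8
  add 0.0.0.0/0 -> H2 at depth 0
  Q 106.83.249.136: descend 011010100101001111111001 ; hops seen [H2,H2,H4,H3] ; pick H3
  add 173.34.183.0/24 -> H5 at depth 24

== LOOKUPS ==
["H2","H4","H4","H4","H0","H4","no-route","H2","no-route","H2","H4","H4","H3","H3"]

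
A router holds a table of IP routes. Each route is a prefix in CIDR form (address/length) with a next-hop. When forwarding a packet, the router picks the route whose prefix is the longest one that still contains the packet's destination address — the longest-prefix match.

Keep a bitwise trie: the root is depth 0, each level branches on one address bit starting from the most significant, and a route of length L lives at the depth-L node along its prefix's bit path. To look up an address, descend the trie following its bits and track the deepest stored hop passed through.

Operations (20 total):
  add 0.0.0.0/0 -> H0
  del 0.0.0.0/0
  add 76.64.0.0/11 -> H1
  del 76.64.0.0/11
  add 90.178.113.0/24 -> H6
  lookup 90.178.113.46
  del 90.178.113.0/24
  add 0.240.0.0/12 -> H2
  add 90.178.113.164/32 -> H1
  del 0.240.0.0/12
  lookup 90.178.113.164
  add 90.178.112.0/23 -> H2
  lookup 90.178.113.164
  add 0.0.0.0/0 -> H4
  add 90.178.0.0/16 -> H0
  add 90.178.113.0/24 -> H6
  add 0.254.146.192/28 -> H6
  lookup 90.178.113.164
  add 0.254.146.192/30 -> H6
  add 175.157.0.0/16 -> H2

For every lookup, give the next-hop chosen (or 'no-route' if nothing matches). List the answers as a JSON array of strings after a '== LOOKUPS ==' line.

Trace:
  add 0.0.0.0/0 -> H0 at depth 0
  del 0.0.0.0/0 (clear depth 0)
  add 76.64.0.0/11 -> H1 at depth 11
  del 76.64.0.0/11 (clear depth 11)
  add 90.178.113.0/24 -> H6 at depth 24
  lookup 90.178.113.46: bits 010110101011001001110001 walk d0:-→d1:-→d2:-→d3:-→d4:-→d5:-→d6:-→d7:-→d8:-→d9:-→d10:-→d11:-→d12:-→d13:-→d14:-→d15:-→d16:-→d17:-→d18:-→d19:-→d20:-→d21:-→d22:-→d23:-→d24:H6 -> H6
  del 90.178.113.0/24 (clear depth 24)
  add 0.240.0.0/12 -> H2 at depth 12
  add 90.178.113.164/32 -> H1 at depth 32
  del 0.240.0.0/12 (clear depth 12)
  lookup 90.178.113.164: bits 01011010101100100111000110100100 walk d0:-→d1:-→d2:-→d3:-→d4:-→d5:-→d6:-→d7:-→d8:-→d9:-→d10:-→d11:-→d12:-→d13:-→d14:-→d15:-→d16:-→d17:-→d18:-→d19:-→d20:-→d21:-→d22:-→d23:-→d24:-→d25:-→d26:-→d27:-→d28:-→d29:-→d30:-→d31:-→d32:H1 -> H1
  add 90.178.112.0/23 -> H2 at depth 23
  lookup 90.178.113.164: bits 01011010101100100111000110100100 walk d0:-→d1:-→d2:-→d3:-→d4:-→d5:-→d6:-→d7:-→d8:-→d9:-→d10:-→d11:-→d12:-→d13:-→d14:-→d15:-→d16:-→d17:-→d18:-→d19:-→d20:-→d21:-→d22:-→d23:H2→d24:-→d25:-→d26:-→d27:-→d28:-→d29:-→d30:-→d31:-→d32:H1 -> H1
  add 0.0.0.0/0 -> H4 at depth 0
  add 90.178.0.0/16 -> H0 at depth 16
  add 90.178.113.0/24 -> H6 at depth 24
  add 0.254.146.192/28 -> H6 at depth 28
  lookup 90.178.113.164: bits 01011010101100100111000110100100 walk d0:H4→d1:-→d2:-→d3:-→d4:-→d5:-→d6:-→d7:-→d8:-→d9:-→d10:-→d11:-→d12:-→d13:-→d14:-→d15:-→d16:H0→d17:-→d18:-→d19:-→d20:-→d21:-→d22:-→d23:H2→d24:H6→d25:-→d26:-→d27:-→d28:-→d29:-→d30:-→d31:-→d32:H1 -> H1
  add 0.254.146.192/30 -> H6 at depth 30
  add 175.157.0.0/16 -> H2 at depth 16

== LOOKUPS ==
["H6","H1","H1","H1"]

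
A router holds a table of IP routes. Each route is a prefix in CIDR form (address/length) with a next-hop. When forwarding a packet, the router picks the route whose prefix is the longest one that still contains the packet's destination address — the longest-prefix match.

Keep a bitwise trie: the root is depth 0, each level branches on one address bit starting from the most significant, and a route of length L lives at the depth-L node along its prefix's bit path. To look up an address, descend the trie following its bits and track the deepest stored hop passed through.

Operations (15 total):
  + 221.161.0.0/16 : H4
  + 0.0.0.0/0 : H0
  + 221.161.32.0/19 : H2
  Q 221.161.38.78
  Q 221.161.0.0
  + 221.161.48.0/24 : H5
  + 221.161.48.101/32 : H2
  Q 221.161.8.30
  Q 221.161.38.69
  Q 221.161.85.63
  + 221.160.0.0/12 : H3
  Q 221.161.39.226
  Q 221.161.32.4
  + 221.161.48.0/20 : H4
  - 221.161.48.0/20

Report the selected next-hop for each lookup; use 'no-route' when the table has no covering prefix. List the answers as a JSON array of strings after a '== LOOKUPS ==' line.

Trace:
  add 221.161.0.0/16 -> H4 at depth 16
  add 0.0.0.0/0 -> H0 at depth 0
  add 221.161.32.0/19 -> H2 at depth 19
  ? 221.161.38.78  path d0:H0→d1:-→d2:-→d3:-→d4:-→d5:-→d6:-→d7:-→d8:-→d9:-→d10:-→d11:-→d12:-→d13:-→d14:-→d15:-→d16:H4→d17:-→d18:-→d19:H2  best=H2
  ? 221.161.0.0  path d0:H0→d1:-→d2:-→d3:-→d4:-→d5:-→d6:-→d7:-→d8:-→d9:-→d10:-→d11:-→d12:-→d13:-→d14:-→d15:-→d16:H4→d17:-→d18:-  best=H4
  add 221.161.48.0/24 -> H5 at depth 24
  add 221.161.48.101/32 -> H2 at depth 32
  ? 221.161.8.30  path d0:H0→d1:-→d2:-→d3:-→d4:-→d5:-→d6:-→d7:-→d8:-→d9:-→d10:-→d11:-→d12:-→d13:-→d14:-→d15:-→d16:H4→d17:-→d18:-  best=H4
  ? 221.161.38.69  path d0:H0→d1:-→d2:-→d3:-→d4:-→d5:-→d6:-→d7:-→d8:-→d9:-→d10:-→d11:-→d12:-→d13:-→d14:-→d15:-→d16:H4→d17:-→d18:-→d19:H2  best=H2
  ? 221.161.85.63  path d0:H0→d1:-→d2:-→d3:-→d4:-→d5:-→d6:-→d7:-→d8:-→d9:-→d10:-→d11:-→d12:-→d13:-→d14:-→d15:-→d16:H4→d17:-  best=H4
  add 221.160.0.0/12 -> H3 at depth 12
  ? 221.161.39.226  path d0:H0→d1:-→d2:-→d3:-→d4:-→d5:-→d6:-→d7:-→d8:-→d9:-→d10:-→d11:-→d12:H3→d13:-→d14:-→d15:-→d16:H4→d17:-→d18:-→d19:H2  best=H2
  ? 221.161.32.4  path d0:H0→d1:-→d2:-→d3:-→d4:-→d5:-→d6:-→d7:-→d8:-→d9:-→d10:-→d11:-→d12:H3→d13:-→d14:-→d15:-→d16:H4→d17:-→d18:-→d19:H2  best=H2
  add 221.161.48.0/20 -> H4 at depth 20
  del 221.161.48.0/20 (clear depth 20)

== LOOKUPS ==
["H2","H4","H4","H2","H4","H2","H2"]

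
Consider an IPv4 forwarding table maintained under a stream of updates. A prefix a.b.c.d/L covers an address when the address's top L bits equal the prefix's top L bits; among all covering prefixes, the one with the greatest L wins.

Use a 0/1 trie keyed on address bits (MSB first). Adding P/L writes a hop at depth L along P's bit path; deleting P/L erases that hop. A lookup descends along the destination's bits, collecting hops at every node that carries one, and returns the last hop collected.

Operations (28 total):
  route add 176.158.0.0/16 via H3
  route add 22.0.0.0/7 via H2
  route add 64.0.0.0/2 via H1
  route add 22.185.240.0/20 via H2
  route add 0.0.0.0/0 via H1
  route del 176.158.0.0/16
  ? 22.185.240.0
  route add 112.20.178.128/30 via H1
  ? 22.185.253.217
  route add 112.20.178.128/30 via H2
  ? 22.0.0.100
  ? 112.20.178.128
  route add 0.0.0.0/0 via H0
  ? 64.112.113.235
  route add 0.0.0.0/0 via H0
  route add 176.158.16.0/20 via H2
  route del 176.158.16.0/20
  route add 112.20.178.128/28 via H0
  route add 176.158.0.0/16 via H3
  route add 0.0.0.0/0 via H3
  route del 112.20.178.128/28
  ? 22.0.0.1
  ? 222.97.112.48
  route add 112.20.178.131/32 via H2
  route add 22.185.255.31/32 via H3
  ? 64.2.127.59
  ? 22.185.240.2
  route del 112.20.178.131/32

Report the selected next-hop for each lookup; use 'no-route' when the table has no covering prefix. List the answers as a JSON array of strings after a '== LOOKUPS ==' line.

Trace:
  add 176.158.0.0/16 -> H3 at depth 16
  add 22.0.0.0/7 -> H2 at depth 7
  add 64.0.0.0/2 -> H1 at depth 2
  add 22.185.240.0/20 -> H2 at depth 20
  add 0.0.0.0/0 -> H1 at depth 0
  - 176.158.0.0/16 clear@16
  lookup 22.185.240.0: bits 00010110101110011111 walk d0:H1→d1:-→d2:-→d3:-→d4:-→d5:-→d6:-→d7:H2→d8:-→d9:-→d10:-→d11:-→d12:-→d13:-→d14:-→d15:-→d16:-→d17:-→d18:-→d19:-→d20:H2 -> H2
  add 112.20.178.128/30 -> H1 at depth 30
  lookup 22.185.253.217: bits 00010110101110011111 walk d0:H1→d1:-→d2:-→d3:-→d4:-→d5:-→d6:-→d7:H2→d8:-→d9:-→d10:-→d11:-→d12:-→d13:-→d14:-→d15:-→d16:-→d17:-→d18:-→d19:-→d20:H2 -> H2
  add 112.20.178.128/30 -> H2 at depth 30
  lookup 22.0.0.100: bits 00010110 walk d0:H1→d1:-→d2:-→d3:-→d4:-→d5:-→d6:-→d7:H2→d8:- -> H2
  lookup 112.20.178.128: bits 011100000001010010110010100000 walk d0:H1→d1:-→d2:H1→d3:-→d4:-→d5:-→d6:-→d7:-→d8:-→d9:-→d10:-→d11:-→d12:-→d13:-→d14:-→d15:-→d16:-→d17:-→d18:-→d19:-→d20:-→d21:-→d22:-→d23:-→d24:-→d25:-→d26:-→d27:-→d28:-→d29:-→d30:H2 -> H2
  add 0.0.0.0/0 -> H0 at depth 0
  lookup 64.112.113.235: bits 01 walk d0:H0→d1:-→d2:H1 -> H1
  add 0.0.0.0/0 -> H0 at depth 0
  add 176.158.16.0/20 -> H2 at depth 20
  - 176.158.16.0/20 clear@20
  add 112.20.178.128/28 -> H0 at depth 28
  add 176.158.0.0/16 -> H3 at depth 16
  add 0.0.0.0/0 -> H3 at depth 0
  - 112.20.178.128/28 clear@28
  lookup 22.0.0.1: bits 00010110 walk d0:H3→d1:-→d2:-→d3:-→d4:-→d5:-→d6:-→d7:H2→d8:- -> H2
  lookup 222.97.112.48: bits 1 walk d0:H3→d1:- -> H3
  add 112.20.178.131/32 -> H2 at depth 32
  add 22.185.255.31/32 -> H3 at depth 32
  lookup 64.2.127.59: bits 01 walk d0:H3→d1:-→d2:H1 -> H1
  lookup 22.185.240.2: bits 00010110101110011111 walk d0:H3→d1:-→d2:-→d3:-→d4:-→d5:-→d6:-→d7:H2→d8:-→d9:-→d10:-→d11:-→d12:-→d13:-→d14:-→d15:-→d16:-→d17:-→d18:-→d19:-→d20:H2 -> H2
  - 112.20.178.131/32 clear@32

== LOOKUPS ==
["H2","H2","H2","H2","H1","H2","H3","H1","H2"]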